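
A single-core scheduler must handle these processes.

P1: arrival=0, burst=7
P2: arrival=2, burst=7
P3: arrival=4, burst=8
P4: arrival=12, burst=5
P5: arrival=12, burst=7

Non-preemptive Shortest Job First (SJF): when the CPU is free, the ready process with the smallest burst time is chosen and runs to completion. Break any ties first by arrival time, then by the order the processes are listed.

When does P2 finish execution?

Schedule: | P1 0-7 | P2 7-14 | P4 14-19 | P5 19-26 | P3 26-34 |
Completion: P1=7  P2=14  P3=34  P4=19  P5=26
Turnaround (C−A): P1=7  P2=12  P3=30  P4=7  P5=14

14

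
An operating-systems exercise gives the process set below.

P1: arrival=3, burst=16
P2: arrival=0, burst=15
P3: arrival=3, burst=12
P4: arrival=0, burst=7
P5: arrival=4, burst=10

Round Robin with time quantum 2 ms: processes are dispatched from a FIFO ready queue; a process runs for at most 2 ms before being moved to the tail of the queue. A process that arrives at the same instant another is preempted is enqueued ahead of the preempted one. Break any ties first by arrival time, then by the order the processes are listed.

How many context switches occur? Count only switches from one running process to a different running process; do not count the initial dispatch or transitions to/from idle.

29

Gantt: | P2 0-2 | P4 2-4 | P2 4-6 | P1 6-8 | P3 8-10 | P5 10-12 | P4 12-14 | P2 14-16 | P1 16-18 | P3 18-20 | P5 20-22 | P4 22-24 | P2 24-26 | P1 26-28 | P3 28-30 | P5 30-32 | P4 32-33 | P2 33-35 | P1 35-37 | P3 37-39 | P5 39-41 | P2 41-43 | P1 43-45 | P3 45-47 | P5 47-49 | P2 49-51 | P1 51-53 | P3 53-55 | P2 55-56 | P1 56-60 |
Completion: P1=60  P2=56  P3=55  P4=33  P5=49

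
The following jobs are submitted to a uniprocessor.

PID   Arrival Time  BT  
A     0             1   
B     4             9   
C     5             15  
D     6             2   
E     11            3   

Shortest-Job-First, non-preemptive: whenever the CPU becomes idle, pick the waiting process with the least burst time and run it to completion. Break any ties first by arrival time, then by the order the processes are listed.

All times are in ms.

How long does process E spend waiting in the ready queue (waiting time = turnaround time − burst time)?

4

Timeline: | A 0-1 | idle 1-4 | B 4-13 | D 13-15 | E 15-18 | C 18-33 |
Completion: A=1  B=13  C=33  D=15  E=18
Waiting(E) = turnaround − burst = 7 − 3 = 4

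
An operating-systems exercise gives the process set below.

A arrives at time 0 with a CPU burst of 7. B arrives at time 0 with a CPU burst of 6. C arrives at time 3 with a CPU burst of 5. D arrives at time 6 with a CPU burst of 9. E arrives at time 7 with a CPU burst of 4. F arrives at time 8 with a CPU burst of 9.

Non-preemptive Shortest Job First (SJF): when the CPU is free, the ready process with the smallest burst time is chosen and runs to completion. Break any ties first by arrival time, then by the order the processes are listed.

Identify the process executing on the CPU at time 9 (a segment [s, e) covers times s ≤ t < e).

Schedule: | B 0-6 | C 6-11 | E 11-15 | A 15-22 | D 22-31 | F 31-40 |
Completion: A=22  B=6  C=11  D=31  E=15  F=40
Turnaround (C−A): A=22  B=6  C=8  D=25  E=8  F=32

C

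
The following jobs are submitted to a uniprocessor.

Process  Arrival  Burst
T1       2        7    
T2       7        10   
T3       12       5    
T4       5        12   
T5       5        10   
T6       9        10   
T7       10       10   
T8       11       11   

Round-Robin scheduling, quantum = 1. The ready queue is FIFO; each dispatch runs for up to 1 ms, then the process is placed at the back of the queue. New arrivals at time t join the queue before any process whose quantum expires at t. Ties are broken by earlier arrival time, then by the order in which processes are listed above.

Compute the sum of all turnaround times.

453

Gantt: | idle 0-2 | T1 2-5 | T4 5-6 | T5 6-7 | T1 7-8 | T4 8-9 | T2 9-10 | T5 10-11 | T1 11-12 | T6 12-13 | T4 13-14 | T7 14-15 | T2 15-16 | T8 16-17 | T5 17-18 | T3 18-19 | T1 19-20 | T6 20-21 | T4 21-22 | T7 22-23 | T2 23-24 | T8 24-25 | T5 25-26 | T3 26-27 | T1 27-28 | T6 28-29 | T4 29-30 | T7 30-31 | T2 31-32 | T8 32-33 | T5 33-34 | T3 34-35 | T6 35-36 | T4 36-37 | T7 37-38 | T2 38-39 | T8 39-40 | T5 40-41 | T3 41-42 | T6 42-43 | T4 43-44 | T7 44-45 | T2 45-46 | T8 46-47 | T5 47-48 | T3 48-49 | T6 49-50 | T4 50-51 | T7 51-52 | T2 52-53 | T8 53-54 | T5 54-55 | T6 55-56 | T4 56-57 | T7 57-58 | T2 58-59 | T8 59-60 | T5 60-61 | T6 61-62 | T4 62-63 | T7 63-64 | T2 64-65 | T8 65-66 | T5 66-67 | T6 67-68 | T4 68-69 | T7 69-70 | T2 70-71 | T8 71-72 | T6 72-73 | T4 73-74 | T7 74-75 | T8 75-77 |
Completion: T1=28  T2=71  T3=49  T4=74  T5=67  T6=73  T7=75  T8=77
Turnaround (C−A): T1=26  T2=64  T3=37  T4=69  T5=62  T6=64  T7=65  T8=66
Turnaround = completion − arrival: T1=26, T2=64, T3=37, T4=69, T5=62, T6=64, T7=65, T8=66
Total turnaround = 26 + 64 + 37 + 69 + 62 + 64 + 65 + 66 = 453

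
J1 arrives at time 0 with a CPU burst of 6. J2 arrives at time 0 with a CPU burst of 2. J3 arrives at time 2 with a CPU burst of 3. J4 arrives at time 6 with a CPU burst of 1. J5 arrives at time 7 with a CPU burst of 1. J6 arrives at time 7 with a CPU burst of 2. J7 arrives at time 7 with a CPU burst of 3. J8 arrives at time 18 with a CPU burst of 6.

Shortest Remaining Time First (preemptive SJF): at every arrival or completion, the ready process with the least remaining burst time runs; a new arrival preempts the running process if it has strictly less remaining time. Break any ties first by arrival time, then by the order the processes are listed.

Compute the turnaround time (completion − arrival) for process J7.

6

Timeline: | J2 0-2 | J3 2-5 | J1 5-6 | J4 6-7 | J5 7-8 | J6 8-10 | J7 10-13 | J1 13-18 | J8 18-24 |
Completion: J1=18  J2=2  J3=5  J4=7  J5=8  J6=10  J7=13  J8=24
Turnaround (C−A): J1=18  J2=2  J3=3  J4=1  J5=1  J6=3  J7=6  J8=6
Turnaround(J7) = completion − arrival = 13 − 7 = 6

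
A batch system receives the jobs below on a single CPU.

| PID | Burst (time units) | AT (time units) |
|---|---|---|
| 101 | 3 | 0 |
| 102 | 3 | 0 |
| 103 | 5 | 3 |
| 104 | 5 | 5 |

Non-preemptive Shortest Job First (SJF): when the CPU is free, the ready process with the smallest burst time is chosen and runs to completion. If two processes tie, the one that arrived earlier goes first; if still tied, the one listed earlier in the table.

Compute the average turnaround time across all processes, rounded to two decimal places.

Timeline: | 101 0-3 | 102 3-6 | 103 6-11 | 104 11-16 |
Completion: 101=3  102=6  103=11  104=16
Turnaround times: 101=3, 102=6, 103=8, 104=11
Average turnaround = (3+6+8+11) / 4 = 28/4 = 7.00

7.00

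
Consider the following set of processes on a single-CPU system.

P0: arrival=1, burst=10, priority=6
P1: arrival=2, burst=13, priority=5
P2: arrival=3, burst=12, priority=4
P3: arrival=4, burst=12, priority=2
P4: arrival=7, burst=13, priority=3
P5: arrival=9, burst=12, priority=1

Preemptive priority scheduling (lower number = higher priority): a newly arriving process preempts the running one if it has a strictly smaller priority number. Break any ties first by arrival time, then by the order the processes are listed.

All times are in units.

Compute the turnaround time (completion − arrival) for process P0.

Timeline: | idle 0-1 | P0 1-2 | P1 2-3 | P2 3-4 | P3 4-9 | P5 9-21 | P3 21-28 | P4 28-41 | P2 41-52 | P1 52-64 | P0 64-73 |
Completion: P0=73  P1=64  P2=52  P3=28  P4=41  P5=21
Turnaround (C−A): P0=72  P1=62  P2=49  P3=24  P4=34  P5=12
Turnaround(P0) = completion − arrival = 73 − 1 = 72

72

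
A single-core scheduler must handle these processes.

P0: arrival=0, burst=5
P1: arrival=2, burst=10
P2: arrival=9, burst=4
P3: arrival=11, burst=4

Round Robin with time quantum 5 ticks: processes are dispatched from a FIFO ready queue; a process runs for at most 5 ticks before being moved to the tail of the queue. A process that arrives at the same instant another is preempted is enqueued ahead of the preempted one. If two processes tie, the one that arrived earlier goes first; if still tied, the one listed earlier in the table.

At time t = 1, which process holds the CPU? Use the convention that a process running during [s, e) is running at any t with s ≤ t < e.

Timeline: | P0 0-5 | P1 5-10 | P2 10-14 | P1 14-19 | P3 19-23 |
Completion: P0=5  P1=19  P2=14  P3=23

P0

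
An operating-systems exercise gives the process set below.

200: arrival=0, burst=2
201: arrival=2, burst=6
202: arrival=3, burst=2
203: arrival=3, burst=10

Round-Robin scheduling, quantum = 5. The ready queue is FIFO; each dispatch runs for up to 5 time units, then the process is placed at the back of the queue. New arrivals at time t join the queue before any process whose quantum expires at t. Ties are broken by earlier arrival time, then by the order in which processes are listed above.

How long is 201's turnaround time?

13

Schedule: | 200 0-2 | 201 2-7 | 202 7-9 | 203 9-14 | 201 14-15 | 203 15-20 |
Completion: 200=2  201=15  202=9  203=20
Turnaround (C−A): 200=2  201=13  202=6  203=17
Turnaround(201) = completion − arrival = 15 − 2 = 13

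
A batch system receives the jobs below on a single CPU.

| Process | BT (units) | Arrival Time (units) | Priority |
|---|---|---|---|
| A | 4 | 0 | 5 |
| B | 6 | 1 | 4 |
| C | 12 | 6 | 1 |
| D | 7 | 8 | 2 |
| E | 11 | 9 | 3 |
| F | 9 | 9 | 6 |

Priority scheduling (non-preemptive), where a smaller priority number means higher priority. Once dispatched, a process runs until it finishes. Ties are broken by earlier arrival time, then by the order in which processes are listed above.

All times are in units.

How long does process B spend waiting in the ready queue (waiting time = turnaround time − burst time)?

3

Timeline: | A 0-4 | B 4-10 | C 10-22 | D 22-29 | E 29-40 | F 40-49 |
Completion: A=4  B=10  C=22  D=29  E=40  F=49
Waiting(B) = turnaround − burst = 9 − 6 = 3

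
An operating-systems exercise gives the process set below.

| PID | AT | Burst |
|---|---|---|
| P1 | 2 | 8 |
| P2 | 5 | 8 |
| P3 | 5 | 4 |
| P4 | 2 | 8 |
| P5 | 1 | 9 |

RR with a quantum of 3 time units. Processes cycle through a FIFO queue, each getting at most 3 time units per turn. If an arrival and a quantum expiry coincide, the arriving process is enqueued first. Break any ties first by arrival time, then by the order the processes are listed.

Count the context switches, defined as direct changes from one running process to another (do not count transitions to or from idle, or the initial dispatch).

Timeline: | idle 0-1 | P5 1-4 | P1 4-7 | P4 7-10 | P5 10-13 | P2 13-16 | P3 16-19 | P1 19-22 | P4 22-25 | P5 25-28 | P2 28-31 | P3 31-32 | P1 32-34 | P4 34-36 | P2 36-38 |
Completion: P1=34  P2=38  P3=32  P4=36  P5=28
Turnaround (C−A): P1=32  P2=33  P3=27  P4=34  P5=27

13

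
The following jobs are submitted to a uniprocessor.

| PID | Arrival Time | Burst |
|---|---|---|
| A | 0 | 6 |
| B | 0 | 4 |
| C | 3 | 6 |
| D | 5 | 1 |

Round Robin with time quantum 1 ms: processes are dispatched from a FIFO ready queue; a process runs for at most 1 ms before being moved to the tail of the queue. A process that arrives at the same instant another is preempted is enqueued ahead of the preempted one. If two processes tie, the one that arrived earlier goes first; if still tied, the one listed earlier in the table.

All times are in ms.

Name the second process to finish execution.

B

Gantt: | A 0-1 | B 1-2 | A 2-3 | B 3-4 | C 4-5 | A 5-6 | B 6-7 | D 7-8 | C 8-9 | A 9-10 | B 10-11 | C 11-12 | A 12-13 | C 13-14 | A 14-15 | C 15-17 |
Completion: A=15  B=11  C=17  D=8
Turnaround (C−A): A=15  B=11  C=14  D=3
Finish order: D → B → A → C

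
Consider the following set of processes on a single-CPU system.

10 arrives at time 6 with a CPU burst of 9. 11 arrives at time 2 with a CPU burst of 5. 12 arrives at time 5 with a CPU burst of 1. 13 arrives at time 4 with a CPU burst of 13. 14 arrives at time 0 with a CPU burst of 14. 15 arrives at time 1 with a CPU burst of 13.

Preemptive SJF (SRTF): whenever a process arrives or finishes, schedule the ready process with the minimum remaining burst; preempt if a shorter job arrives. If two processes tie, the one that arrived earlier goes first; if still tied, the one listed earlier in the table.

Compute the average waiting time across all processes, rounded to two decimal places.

Gantt: | 14 0-2 | 11 2-5 | 12 5-6 | 11 6-8 | 10 8-17 | 14 17-29 | 15 29-42 | 13 42-55 |
Completion: 10=17  11=8  12=6  13=55  14=29  15=42
Turnaround (C−A): 10=11  11=6  12=1  13=51  14=29  15=41
Waiting times: 10=2, 11=1, 12=0, 13=38, 14=15, 15=28
Average waiting = (2+1+0+38+15+28) / 6 = 84/6 = 14.00

14.00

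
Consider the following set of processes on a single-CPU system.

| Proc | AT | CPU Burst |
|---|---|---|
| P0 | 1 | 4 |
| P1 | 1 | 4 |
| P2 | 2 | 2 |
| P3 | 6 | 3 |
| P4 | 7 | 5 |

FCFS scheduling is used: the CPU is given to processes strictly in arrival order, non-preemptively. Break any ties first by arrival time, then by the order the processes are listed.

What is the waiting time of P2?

7

Timeline: | idle 0-1 | P0 1-5 | P1 5-9 | P2 9-11 | P3 11-14 | P4 14-19 |
Completion: P0=5  P1=9  P2=11  P3=14  P4=19
Turnaround (C−A): P0=4  P1=8  P2=9  P3=8  P4=12
Waiting(P2) = turnaround − burst = 9 − 2 = 7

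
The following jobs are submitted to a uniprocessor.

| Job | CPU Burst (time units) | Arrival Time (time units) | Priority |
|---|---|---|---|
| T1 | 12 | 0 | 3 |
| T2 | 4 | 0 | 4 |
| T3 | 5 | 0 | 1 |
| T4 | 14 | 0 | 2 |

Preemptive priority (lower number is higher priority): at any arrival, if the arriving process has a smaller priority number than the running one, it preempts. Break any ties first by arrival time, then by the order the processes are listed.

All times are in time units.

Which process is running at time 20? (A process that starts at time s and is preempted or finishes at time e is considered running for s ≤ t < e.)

Gantt: | T3 0-5 | T4 5-19 | T1 19-31 | T2 31-35 |
Completion: T1=31  T2=35  T3=5  T4=19
Turnaround (C−A): T1=31  T2=35  T3=5  T4=19

T1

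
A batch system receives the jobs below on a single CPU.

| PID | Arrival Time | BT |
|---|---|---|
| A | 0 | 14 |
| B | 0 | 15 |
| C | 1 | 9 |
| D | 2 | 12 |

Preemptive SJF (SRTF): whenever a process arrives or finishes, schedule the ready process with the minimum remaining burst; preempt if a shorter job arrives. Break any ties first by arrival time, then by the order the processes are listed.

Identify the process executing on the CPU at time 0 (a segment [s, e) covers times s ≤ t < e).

A

Timeline: | A 0-1 | C 1-10 | D 10-22 | A 22-35 | B 35-50 |
Completion: A=35  B=50  C=10  D=22
Turnaround (C−A): A=35  B=50  C=9  D=20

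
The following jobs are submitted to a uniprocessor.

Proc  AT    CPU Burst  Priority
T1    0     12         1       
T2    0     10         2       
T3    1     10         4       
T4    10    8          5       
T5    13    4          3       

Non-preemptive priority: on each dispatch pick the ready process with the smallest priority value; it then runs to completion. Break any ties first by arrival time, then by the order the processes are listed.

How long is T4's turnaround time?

Timeline: | T1 0-12 | T2 12-22 | T5 22-26 | T3 26-36 | T4 36-44 |
Completion: T1=12  T2=22  T3=36  T4=44  T5=26
Turnaround (C−A): T1=12  T2=22  T3=35  T4=34  T5=13
Turnaround(T4) = completion − arrival = 44 − 10 = 34

34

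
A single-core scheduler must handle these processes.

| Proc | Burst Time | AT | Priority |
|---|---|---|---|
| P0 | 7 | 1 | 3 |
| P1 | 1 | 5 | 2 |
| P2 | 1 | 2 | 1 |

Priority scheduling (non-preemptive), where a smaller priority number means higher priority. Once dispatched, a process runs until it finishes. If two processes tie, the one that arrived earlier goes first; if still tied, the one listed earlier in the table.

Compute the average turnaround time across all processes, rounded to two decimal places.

6.33

Gantt: | idle 0-1 | P0 1-8 | P2 8-9 | P1 9-10 |
Completion: P0=8  P1=10  P2=9
Turnaround (C−A): P0=7  P1=5  P2=7
Turnaround times: P0=7, P1=5, P2=7
Average turnaround = (7+5+7) / 3 = 19/3 = 6.33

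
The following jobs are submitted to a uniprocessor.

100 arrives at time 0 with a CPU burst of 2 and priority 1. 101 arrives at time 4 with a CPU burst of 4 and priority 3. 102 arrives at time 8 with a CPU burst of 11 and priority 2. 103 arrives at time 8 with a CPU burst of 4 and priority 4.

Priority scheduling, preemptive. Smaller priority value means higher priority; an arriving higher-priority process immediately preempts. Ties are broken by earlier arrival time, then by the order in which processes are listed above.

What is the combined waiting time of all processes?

Timeline: | 100 0-2 | idle 2-4 | 101 4-8 | 102 8-19 | 103 19-23 |
Completion: 100=2  101=8  102=19  103=23
Waiting = turnaround − burst: 100=0, 101=0, 102=0, 103=11
Total waiting = 0 + 0 + 0 + 11 = 11

11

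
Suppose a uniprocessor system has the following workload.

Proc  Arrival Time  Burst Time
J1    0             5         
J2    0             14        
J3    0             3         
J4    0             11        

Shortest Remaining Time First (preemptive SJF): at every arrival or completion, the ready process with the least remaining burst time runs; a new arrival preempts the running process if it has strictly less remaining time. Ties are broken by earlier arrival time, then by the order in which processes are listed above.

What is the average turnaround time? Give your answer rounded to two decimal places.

Timeline: | J3 0-3 | J1 3-8 | J4 8-19 | J2 19-33 |
Completion: J1=8  J2=33  J3=3  J4=19
Turnaround times: J1=8, J2=33, J3=3, J4=19
Average turnaround = (8+33+3+19) / 4 = 63/4 = 15.75

15.75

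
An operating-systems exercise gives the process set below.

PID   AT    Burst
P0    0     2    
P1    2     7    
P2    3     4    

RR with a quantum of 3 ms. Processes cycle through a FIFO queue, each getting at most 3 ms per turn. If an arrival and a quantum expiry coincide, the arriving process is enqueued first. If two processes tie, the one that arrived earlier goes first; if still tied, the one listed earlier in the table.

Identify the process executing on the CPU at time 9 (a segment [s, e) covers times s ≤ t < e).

Schedule: | P0 0-2 | P1 2-5 | P2 5-8 | P1 8-11 | P2 11-12 | P1 12-13 |
Completion: P0=2  P1=13  P2=12
Turnaround (C−A): P0=2  P1=11  P2=9

P1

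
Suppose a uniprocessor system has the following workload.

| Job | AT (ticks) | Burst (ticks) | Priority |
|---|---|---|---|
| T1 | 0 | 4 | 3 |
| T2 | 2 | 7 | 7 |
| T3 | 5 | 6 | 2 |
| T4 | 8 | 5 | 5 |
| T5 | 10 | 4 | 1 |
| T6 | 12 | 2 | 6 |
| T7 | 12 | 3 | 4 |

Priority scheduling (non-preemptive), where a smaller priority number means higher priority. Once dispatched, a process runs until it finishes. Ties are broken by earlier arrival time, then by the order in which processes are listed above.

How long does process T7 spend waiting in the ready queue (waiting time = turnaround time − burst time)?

9

Gantt: | T1 0-4 | T2 4-11 | T5 11-15 | T3 15-21 | T7 21-24 | T4 24-29 | T6 29-31 |
Completion: T1=4  T2=11  T3=21  T4=29  T5=15  T6=31  T7=24
Waiting(T7) = turnaround − burst = 12 − 3 = 9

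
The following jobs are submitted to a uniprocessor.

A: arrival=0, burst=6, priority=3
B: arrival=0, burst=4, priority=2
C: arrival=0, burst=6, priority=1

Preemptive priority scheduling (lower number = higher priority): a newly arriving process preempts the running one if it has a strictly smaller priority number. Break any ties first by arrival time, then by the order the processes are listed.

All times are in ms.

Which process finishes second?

Schedule: | C 0-6 | B 6-10 | A 10-16 |
Completion: A=16  B=10  C=6
Turnaround (C−A): A=16  B=10  C=6
Finish order: C → B → A

B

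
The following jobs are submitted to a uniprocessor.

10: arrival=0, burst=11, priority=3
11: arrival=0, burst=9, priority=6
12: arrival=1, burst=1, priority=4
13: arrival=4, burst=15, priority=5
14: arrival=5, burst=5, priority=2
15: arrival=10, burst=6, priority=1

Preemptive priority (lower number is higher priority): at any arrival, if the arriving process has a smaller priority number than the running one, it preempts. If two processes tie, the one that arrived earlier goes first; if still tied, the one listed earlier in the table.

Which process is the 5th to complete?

13

Schedule: | 10 0-5 | 14 5-10 | 15 10-16 | 10 16-22 | 12 22-23 | 13 23-38 | 11 38-47 |
Completion: 10=22  11=47  12=23  13=38  14=10  15=16
Turnaround (C−A): 10=22  11=47  12=22  13=34  14=5  15=6
Finish order: 14 → 15 → 10 → 12 → 13 → 11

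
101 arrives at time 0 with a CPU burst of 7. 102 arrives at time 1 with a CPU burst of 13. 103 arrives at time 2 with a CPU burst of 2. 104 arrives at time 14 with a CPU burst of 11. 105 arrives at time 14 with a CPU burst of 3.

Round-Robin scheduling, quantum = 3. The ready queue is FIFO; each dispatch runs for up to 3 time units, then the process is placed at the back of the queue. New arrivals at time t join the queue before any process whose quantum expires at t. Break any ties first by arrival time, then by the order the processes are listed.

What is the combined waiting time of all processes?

47

Schedule: | 101 0-3 | 102 3-6 | 103 6-8 | 101 8-11 | 102 11-14 | 101 14-15 | 104 15-18 | 105 18-21 | 102 21-24 | 104 24-27 | 102 27-30 | 104 30-33 | 102 33-34 | 104 34-36 |
Completion: 101=15  102=34  103=8  104=36  105=21
Waiting = turnaround − burst: 101=8, 102=20, 103=4, 104=11, 105=4
Total waiting = 8 + 20 + 4 + 11 + 4 = 47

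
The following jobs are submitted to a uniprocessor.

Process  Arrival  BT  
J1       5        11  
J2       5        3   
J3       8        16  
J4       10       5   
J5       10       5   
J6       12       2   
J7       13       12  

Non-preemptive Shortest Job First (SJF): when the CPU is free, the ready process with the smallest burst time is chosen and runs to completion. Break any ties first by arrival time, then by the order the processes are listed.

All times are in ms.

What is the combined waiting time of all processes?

90

Timeline: | idle 0-5 | J2 5-8 | J1 8-19 | J6 19-21 | J4 21-26 | J5 26-31 | J7 31-43 | J3 43-59 |
Completion: J1=19  J2=8  J3=59  J4=26  J5=31  J6=21  J7=43
Turnaround (C−A): J1=14  J2=3  J3=51  J4=16  J5=21  J6=9  J7=30
Waiting = turnaround − burst: J1=3, J2=0, J3=35, J4=11, J5=16, J6=7, J7=18
Total waiting = 3 + 0 + 35 + 11 + 16 + 7 + 18 = 90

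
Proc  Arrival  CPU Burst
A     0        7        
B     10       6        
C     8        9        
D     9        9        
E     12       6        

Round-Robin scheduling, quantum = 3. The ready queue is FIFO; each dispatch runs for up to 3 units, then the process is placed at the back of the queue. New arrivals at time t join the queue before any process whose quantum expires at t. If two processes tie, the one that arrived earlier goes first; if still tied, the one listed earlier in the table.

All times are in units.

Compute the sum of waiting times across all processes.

Timeline: | A 0-7 | idle 7-8 | C 8-11 | D 11-14 | B 14-17 | C 17-20 | E 20-23 | D 23-26 | B 26-29 | C 29-32 | E 32-35 | D 35-38 |
Completion: A=7  B=29  C=32  D=38  E=35
Waiting = turnaround − burst: A=0, B=13, C=15, D=20, E=17
Total waiting = 0 + 13 + 15 + 20 + 17 = 65

65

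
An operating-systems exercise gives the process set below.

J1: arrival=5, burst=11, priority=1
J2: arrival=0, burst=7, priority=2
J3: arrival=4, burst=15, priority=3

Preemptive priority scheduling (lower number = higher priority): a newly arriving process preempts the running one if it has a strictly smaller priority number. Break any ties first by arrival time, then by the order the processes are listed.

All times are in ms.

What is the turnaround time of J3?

29

Schedule: | J2 0-5 | J1 5-16 | J2 16-18 | J3 18-33 |
Completion: J1=16  J2=18  J3=33
Turnaround (C−A): J1=11  J2=18  J3=29
Turnaround(J3) = completion − arrival = 33 − 4 = 29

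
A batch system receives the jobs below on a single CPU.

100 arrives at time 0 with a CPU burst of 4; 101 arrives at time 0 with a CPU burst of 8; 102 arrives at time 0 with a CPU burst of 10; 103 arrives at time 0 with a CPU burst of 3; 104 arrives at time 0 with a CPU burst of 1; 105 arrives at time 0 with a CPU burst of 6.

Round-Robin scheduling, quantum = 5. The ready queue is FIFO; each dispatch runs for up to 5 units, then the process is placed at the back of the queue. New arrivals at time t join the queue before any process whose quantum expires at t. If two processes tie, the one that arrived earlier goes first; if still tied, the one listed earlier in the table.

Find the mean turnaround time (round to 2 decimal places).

21.33

Schedule: | 100 0-4 | 101 4-9 | 102 9-14 | 103 14-17 | 104 17-18 | 105 18-23 | 101 23-26 | 102 26-31 | 105 31-32 |
Completion: 100=4  101=26  102=31  103=17  104=18  105=32
Turnaround (C−A): 100=4  101=26  102=31  103=17  104=18  105=32
Turnaround times: 100=4, 101=26, 102=31, 103=17, 104=18, 105=32
Average turnaround = (4+26+31+17+18+32) / 6 = 128/6 = 21.33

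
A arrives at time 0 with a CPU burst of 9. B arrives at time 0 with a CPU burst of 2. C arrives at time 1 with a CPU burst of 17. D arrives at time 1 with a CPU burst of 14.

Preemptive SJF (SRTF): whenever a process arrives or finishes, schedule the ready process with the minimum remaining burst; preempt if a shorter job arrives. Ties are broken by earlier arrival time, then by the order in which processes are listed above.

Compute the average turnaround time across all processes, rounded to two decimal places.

19.50

Gantt: | B 0-2 | A 2-11 | D 11-25 | C 25-42 |
Completion: A=11  B=2  C=42  D=25
Turnaround times: A=11, B=2, C=41, D=24
Average turnaround = (11+2+41+24) / 4 = 78/4 = 19.50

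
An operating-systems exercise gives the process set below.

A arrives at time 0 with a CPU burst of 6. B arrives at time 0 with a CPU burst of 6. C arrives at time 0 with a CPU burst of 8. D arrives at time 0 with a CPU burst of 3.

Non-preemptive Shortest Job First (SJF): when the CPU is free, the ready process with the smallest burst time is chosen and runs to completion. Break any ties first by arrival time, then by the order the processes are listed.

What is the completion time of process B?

Schedule: | D 0-3 | A 3-9 | B 9-15 | C 15-23 |
Completion: A=9  B=15  C=23  D=3
Turnaround (C−A): A=9  B=15  C=23  D=3

15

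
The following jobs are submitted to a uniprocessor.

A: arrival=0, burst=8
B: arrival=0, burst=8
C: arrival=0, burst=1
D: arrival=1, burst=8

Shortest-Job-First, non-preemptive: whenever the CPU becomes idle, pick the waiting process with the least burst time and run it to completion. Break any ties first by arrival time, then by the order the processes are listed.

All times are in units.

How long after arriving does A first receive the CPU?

1

Timeline: | C 0-1 | A 1-9 | B 9-17 | D 17-25 |
Completion: A=9  B=17  C=1  D=25
Turnaround (C−A): A=9  B=17  C=1  D=24
Response(A) = first start − arrival = 1 − 0 = 1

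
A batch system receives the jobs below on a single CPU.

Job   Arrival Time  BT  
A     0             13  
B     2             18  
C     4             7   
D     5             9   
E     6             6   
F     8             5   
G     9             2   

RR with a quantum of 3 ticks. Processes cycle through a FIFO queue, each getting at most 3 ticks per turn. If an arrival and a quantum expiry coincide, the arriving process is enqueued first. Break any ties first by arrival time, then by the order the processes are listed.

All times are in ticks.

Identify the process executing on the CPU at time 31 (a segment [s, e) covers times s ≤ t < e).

Schedule: | A 0-3 | B 3-6 | A 6-9 | C 9-12 | D 12-15 | E 15-18 | B 18-21 | F 21-24 | G 24-26 | A 26-29 | C 29-32 | D 32-35 | E 35-38 | B 38-41 | F 41-43 | A 43-46 | C 46-47 | D 47-50 | B 50-53 | A 53-54 | B 54-60 |
Completion: A=54  B=60  C=47  D=50  E=38  F=43  G=26
Turnaround (C−A): A=54  B=58  C=43  D=45  E=32  F=35  G=17

C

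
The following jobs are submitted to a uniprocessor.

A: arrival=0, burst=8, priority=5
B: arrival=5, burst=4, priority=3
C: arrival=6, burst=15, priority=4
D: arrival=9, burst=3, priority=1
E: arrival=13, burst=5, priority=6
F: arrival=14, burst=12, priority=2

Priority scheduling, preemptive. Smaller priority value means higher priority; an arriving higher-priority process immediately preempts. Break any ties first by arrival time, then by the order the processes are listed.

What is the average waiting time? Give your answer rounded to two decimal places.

13.50

Timeline: | A 0-5 | B 5-9 | D 9-12 | C 12-14 | F 14-26 | C 26-39 | A 39-42 | E 42-47 |
Completion: A=42  B=9  C=39  D=12  E=47  F=26
Turnaround (C−A): A=42  B=4  C=33  D=3  E=34  F=12
Waiting times: A=34, B=0, C=18, D=0, E=29, F=0
Average waiting = (34+0+18+0+29+0) / 6 = 81/6 = 13.50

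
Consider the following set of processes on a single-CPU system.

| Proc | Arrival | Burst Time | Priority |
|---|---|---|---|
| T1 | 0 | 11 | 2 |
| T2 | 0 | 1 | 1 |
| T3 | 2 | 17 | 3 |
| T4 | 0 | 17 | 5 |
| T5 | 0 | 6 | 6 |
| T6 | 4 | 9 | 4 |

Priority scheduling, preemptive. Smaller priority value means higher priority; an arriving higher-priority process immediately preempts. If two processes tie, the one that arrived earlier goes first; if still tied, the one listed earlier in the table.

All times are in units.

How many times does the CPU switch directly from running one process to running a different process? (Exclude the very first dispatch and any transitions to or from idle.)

5

Gantt: | T2 0-1 | T1 1-12 | T3 12-29 | T6 29-38 | T4 38-55 | T5 55-61 |
Completion: T1=12  T2=1  T3=29  T4=55  T5=61  T6=38
Turnaround (C−A): T1=12  T2=1  T3=27  T4=55  T5=61  T6=34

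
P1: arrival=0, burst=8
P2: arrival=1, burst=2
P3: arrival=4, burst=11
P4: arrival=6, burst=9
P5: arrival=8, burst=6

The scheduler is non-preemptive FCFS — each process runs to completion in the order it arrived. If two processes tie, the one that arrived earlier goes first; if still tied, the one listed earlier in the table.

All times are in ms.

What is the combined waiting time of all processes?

Gantt: | P1 0-8 | P2 8-10 | P3 10-21 | P4 21-30 | P5 30-36 |
Completion: P1=8  P2=10  P3=21  P4=30  P5=36
Waiting = turnaround − burst: P1=0, P2=7, P3=6, P4=15, P5=22
Total waiting = 0 + 7 + 6 + 15 + 22 = 50

50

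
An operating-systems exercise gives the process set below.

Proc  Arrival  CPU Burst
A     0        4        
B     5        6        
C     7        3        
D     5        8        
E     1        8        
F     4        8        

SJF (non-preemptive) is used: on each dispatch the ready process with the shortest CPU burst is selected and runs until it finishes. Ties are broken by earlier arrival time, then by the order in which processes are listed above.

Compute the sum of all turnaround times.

96

Schedule: | A 0-4 | E 4-12 | C 12-15 | B 15-21 | F 21-29 | D 29-37 |
Completion: A=4  B=21  C=15  D=37  E=12  F=29
Turnaround = completion − arrival: A=4, B=16, C=8, D=32, E=11, F=25
Total turnaround = 4 + 16 + 8 + 32 + 11 + 25 = 96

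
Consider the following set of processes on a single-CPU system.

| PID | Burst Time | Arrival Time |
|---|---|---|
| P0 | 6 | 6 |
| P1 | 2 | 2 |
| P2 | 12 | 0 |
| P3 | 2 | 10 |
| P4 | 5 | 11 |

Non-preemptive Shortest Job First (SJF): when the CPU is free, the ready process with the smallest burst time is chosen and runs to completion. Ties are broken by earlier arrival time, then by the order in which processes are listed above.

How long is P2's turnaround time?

12

Schedule: | P2 0-12 | P1 12-14 | P3 14-16 | P4 16-21 | P0 21-27 |
Completion: P0=27  P1=14  P2=12  P3=16  P4=21
Turnaround(P2) = completion − arrival = 12 − 0 = 12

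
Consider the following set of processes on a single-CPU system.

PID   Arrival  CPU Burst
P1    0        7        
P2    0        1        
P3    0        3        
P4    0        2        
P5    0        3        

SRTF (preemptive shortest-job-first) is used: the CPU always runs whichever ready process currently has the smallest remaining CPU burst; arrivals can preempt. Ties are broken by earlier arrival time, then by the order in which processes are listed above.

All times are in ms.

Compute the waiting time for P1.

Schedule: | P2 0-1 | P4 1-3 | P3 3-6 | P5 6-9 | P1 9-16 |
Completion: P1=16  P2=1  P3=6  P4=3  P5=9
Waiting(P1) = turnaround − burst = 16 − 7 = 9

9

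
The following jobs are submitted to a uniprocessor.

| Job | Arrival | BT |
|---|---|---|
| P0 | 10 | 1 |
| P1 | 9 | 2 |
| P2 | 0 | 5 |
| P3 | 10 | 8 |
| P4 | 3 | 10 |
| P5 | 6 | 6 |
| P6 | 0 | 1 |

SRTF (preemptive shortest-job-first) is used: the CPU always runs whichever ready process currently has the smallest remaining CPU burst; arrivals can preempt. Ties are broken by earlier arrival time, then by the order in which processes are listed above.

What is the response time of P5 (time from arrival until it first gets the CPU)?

Schedule: | P6 0-1 | P2 1-6 | P5 6-9 | P1 9-11 | P0 11-12 | P5 12-15 | P3 15-23 | P4 23-33 |
Completion: P0=12  P1=11  P2=6  P3=23  P4=33  P5=15  P6=1
Response(P5) = first start − arrival = 6 − 6 = 0

0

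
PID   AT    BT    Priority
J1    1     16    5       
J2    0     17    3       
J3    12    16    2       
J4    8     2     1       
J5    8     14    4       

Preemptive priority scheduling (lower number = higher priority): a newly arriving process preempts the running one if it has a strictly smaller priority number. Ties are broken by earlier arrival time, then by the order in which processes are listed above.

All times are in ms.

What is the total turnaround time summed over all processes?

158

Gantt: | J2 0-8 | J4 8-10 | J2 10-12 | J3 12-28 | J2 28-35 | J5 35-49 | J1 49-65 |
Completion: J1=65  J2=35  J3=28  J4=10  J5=49
Turnaround (C−A): J1=64  J2=35  J3=16  J4=2  J5=41
Turnaround = completion − arrival: J1=64, J2=35, J3=16, J4=2, J5=41
Total turnaround = 64 + 35 + 16 + 2 + 41 = 158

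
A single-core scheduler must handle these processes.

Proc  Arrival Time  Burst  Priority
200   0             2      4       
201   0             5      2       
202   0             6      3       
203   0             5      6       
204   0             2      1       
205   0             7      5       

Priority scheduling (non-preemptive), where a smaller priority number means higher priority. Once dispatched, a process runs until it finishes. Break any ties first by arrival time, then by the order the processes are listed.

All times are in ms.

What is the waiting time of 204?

0

Gantt: | 204 0-2 | 201 2-7 | 202 7-13 | 200 13-15 | 205 15-22 | 203 22-27 |
Completion: 200=15  201=7  202=13  203=27  204=2  205=22
Waiting(204) = turnaround − burst = 2 − 2 = 0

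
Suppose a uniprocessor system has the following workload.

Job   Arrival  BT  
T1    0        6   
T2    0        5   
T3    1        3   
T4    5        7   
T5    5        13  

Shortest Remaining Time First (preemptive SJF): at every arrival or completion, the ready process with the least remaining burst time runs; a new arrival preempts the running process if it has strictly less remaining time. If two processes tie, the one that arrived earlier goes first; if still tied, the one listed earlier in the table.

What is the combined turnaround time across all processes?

Timeline: | T2 0-1 | T3 1-4 | T2 4-8 | T1 8-14 | T4 14-21 | T5 21-34 |
Completion: T1=14  T2=8  T3=4  T4=21  T5=34
Turnaround (C−A): T1=14  T2=8  T3=3  T4=16  T5=29
Turnaround = completion − arrival: T1=14, T2=8, T3=3, T4=16, T5=29
Total turnaround = 14 + 8 + 3 + 16 + 29 = 70

70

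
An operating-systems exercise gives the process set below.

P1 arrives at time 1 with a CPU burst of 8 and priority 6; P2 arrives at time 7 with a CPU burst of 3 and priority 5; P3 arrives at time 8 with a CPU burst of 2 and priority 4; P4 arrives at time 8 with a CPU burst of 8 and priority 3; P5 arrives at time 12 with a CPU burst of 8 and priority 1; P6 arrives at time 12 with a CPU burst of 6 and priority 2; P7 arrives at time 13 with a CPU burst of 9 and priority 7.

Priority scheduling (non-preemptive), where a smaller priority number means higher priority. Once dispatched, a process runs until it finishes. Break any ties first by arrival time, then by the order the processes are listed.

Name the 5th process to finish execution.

Timeline: | idle 0-1 | P1 1-9 | P4 9-17 | P5 17-25 | P6 25-31 | P3 31-33 | P2 33-36 | P7 36-45 |
Completion: P1=9  P2=36  P3=33  P4=17  P5=25  P6=31  P7=45
Finish order: P1 → P4 → P5 → P6 → P3 → P2 → P7

P3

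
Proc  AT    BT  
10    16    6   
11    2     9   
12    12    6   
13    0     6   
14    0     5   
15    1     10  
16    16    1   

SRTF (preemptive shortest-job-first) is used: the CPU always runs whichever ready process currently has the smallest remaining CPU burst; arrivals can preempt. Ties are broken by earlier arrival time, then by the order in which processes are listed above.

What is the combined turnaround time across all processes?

Timeline: | 14 0-5 | 13 5-11 | 11 11-12 | 12 12-16 | 16 16-17 | 12 17-19 | 10 19-25 | 11 25-33 | 15 33-43 |
Completion: 10=25  11=33  12=19  13=11  14=5  15=43  16=17
Turnaround (C−A): 10=9  11=31  12=7  13=11  14=5  15=42  16=1
Turnaround = completion − arrival: 10=9, 11=31, 12=7, 13=11, 14=5, 15=42, 16=1
Total turnaround = 9 + 31 + 7 + 11 + 5 + 42 + 1 = 106

106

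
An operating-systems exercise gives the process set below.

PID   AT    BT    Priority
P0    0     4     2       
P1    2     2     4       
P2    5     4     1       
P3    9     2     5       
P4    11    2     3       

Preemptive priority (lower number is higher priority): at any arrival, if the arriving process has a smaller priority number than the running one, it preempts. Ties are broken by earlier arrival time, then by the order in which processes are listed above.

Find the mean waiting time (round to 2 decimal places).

Schedule: | P0 0-4 | P1 4-5 | P2 5-9 | P1 9-10 | P3 10-11 | P4 11-13 | P3 13-14 |
Completion: P0=4  P1=10  P2=9  P3=14  P4=13
Waiting times: P0=0, P1=6, P2=0, P3=3, P4=0
Average waiting = (0+6+0+3+0) / 5 = 9/5 = 1.80

1.80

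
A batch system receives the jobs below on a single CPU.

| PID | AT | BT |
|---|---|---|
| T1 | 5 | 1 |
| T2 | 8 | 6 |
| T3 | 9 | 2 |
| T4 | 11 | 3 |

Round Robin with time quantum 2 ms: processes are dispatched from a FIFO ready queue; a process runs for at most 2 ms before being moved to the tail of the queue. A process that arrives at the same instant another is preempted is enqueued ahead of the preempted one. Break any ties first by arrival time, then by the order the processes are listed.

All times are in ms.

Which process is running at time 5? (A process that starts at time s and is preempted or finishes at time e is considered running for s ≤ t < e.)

Gantt: | idle 0-5 | T1 5-6 | idle 6-8 | T2 8-10 | T3 10-12 | T2 12-14 | T4 14-16 | T2 16-18 | T4 18-19 |
Completion: T1=6  T2=18  T3=12  T4=19
Turnaround (C−A): T1=1  T2=10  T3=3  T4=8

T1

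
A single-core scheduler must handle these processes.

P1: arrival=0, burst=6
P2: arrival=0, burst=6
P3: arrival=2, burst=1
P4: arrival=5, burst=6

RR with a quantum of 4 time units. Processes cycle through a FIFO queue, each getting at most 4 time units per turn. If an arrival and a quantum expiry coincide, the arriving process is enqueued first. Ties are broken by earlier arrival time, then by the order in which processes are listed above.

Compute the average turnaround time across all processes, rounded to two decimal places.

12.25

Gantt: | P1 0-4 | P2 4-8 | P3 8-9 | P1 9-11 | P4 11-15 | P2 15-17 | P4 17-19 |
Completion: P1=11  P2=17  P3=9  P4=19
Turnaround (C−A): P1=11  P2=17  P3=7  P4=14
Turnaround times: P1=11, P2=17, P3=7, P4=14
Average turnaround = (11+17+7+14) / 4 = 49/4 = 12.25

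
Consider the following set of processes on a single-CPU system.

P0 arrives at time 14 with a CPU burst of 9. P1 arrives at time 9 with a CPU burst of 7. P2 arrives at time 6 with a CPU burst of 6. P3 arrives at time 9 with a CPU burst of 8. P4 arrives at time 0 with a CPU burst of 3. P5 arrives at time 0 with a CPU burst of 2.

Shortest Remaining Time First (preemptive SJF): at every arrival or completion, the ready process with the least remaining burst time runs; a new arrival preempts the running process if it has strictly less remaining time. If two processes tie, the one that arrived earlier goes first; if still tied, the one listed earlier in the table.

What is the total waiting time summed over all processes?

Schedule: | P5 0-2 | P4 2-5 | idle 5-6 | P2 6-12 | P1 12-19 | P3 19-27 | P0 27-36 |
Completion: P0=36  P1=19  P2=12  P3=27  P4=5  P5=2
Turnaround (C−A): P0=22  P1=10  P2=6  P3=18  P4=5  P5=2
Waiting = turnaround − burst: P0=13, P1=3, P2=0, P3=10, P4=2, P5=0
Total waiting = 13 + 3 + 0 + 10 + 2 + 0 = 28

28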